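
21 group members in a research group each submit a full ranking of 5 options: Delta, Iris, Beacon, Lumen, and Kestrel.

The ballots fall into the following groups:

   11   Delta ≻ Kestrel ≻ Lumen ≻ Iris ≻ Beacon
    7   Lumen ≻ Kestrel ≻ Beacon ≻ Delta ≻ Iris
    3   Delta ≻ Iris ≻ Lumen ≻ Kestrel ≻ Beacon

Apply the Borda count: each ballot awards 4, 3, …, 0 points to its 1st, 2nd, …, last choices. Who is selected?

Borda scores:
  Delta: 11·4 + 7·1 + 3·4 = 63
  Iris: 11·1 + 7·0 + 3·3 = 20
  Beacon: 11·0 + 7·2 + 3·0 = 14
  Lumen: 11·2 + 7·4 + 3·2 = 56
  Kestrel: 11·3 + 7·3 + 3·1 = 57
Delta has the highest total.

Delta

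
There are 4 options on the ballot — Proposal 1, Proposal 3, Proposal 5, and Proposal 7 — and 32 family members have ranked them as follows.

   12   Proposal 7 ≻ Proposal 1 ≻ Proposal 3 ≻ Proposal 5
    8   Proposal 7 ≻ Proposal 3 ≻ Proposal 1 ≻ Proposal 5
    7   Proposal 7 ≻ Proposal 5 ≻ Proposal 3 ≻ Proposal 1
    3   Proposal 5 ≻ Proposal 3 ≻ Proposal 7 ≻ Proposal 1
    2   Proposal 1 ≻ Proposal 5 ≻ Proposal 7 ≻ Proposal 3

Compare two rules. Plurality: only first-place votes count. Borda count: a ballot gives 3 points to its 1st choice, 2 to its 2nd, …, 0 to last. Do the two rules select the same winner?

Yes

Plurality first-place counts: Proposal 1 2, Proposal 3 0, Proposal 5 3, Proposal 7 27 → Proposal 7.
Borda totals: Proposal 1 38, Proposal 3 41, Proposal 5 27, Proposal 7 86 → Proposal 7.
The two rules agree on Proposal 7.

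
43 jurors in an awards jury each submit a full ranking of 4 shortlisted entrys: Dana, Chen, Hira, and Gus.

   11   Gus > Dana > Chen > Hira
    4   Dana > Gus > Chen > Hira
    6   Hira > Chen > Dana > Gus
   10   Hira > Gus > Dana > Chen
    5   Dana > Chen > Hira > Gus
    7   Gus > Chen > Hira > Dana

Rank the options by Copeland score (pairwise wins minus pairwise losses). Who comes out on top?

Pairwise results:
  Dana vs Chen: Dana wins 30–13.
  Dana vs Hira: Hira wins 23–20.
  Dana vs Gus: Gus wins 28–15.
  Chen vs Hira: Chen wins 27–16.
  Chen vs Gus: Gus wins 32–11.
  Hira vs Gus: Gus wins 22–21.
Copeland scores (wins − losses):
  Dana: 1 − 2 = -1
  Chen: 1 − 2 = -1
  Hira: 1 − 2 = -1
  Gus: 3 − 0 = 3
Gus has the best Copeland score.

Gus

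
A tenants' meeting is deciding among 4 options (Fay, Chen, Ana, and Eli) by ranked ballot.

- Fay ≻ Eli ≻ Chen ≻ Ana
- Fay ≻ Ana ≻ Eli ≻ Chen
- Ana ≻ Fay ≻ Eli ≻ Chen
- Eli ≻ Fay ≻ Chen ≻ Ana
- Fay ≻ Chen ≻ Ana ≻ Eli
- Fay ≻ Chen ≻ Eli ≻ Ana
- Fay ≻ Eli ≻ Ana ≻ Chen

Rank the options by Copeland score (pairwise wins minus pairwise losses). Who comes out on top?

Fay

Pairwise results:
  Fay vs Chen: Fay wins 7–0.
  Fay vs Ana: Fay wins 6–1.
  Fay vs Eli: Fay wins 6–1.
  Chen vs Ana: Chen wins 4–3.
  Chen vs Eli: Eli wins 5–2.
  Ana vs Eli: Eli wins 4–3.
Copeland scores (wins − losses):
  Fay: 3 − 0 = 3
  Chen: 1 − 2 = -1
  Ana: 0 − 3 = -3
  Eli: 2 − 1 = 1
Fay has the best Copeland score.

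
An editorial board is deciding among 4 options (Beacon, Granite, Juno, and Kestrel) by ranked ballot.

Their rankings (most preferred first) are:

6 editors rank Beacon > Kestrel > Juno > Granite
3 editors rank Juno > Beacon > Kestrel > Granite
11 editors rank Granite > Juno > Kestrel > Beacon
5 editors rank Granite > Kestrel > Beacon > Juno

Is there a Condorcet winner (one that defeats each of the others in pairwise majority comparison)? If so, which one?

Granite

Head-to-head results (25 voters total):
Beacon vs Granite: Granite wins 16–9.
Beacon vs Juno: Juno wins 14–11.
Beacon vs Kestrel: Kestrel wins 16–9.
Granite vs Juno: Granite wins 16–9.
Granite vs Kestrel: Granite wins 16–9.
Juno vs Kestrel: Juno wins 14–11.
Granite beats each rival — Beacon (16–9), Juno (16–9), Kestrel (16–9) — so Granite is the Condorcet winner.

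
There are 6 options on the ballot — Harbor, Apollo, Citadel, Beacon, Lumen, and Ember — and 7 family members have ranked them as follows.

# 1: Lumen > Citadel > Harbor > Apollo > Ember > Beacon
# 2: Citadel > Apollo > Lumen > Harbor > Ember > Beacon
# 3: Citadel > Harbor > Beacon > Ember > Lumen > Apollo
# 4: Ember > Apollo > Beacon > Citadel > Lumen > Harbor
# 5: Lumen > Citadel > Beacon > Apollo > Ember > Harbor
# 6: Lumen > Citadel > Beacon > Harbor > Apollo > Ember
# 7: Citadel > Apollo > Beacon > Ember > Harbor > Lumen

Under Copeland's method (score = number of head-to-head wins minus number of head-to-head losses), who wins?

Pairwise results:
  Harbor vs Apollo: Apollo wins 4–3.
  Harbor vs Citadel: Citadel wins 7–0.
  Harbor vs Beacon: Beacon wins 4–3.
  Harbor vs Lumen: Lumen wins 5–2.
  Harbor vs Ember: Harbor wins 4–3.
  Apollo vs Citadel: Citadel wins 6–1.
  Apollo vs Beacon: Apollo wins 4–3.
  Apollo vs Lumen: Lumen wins 4–3.
  Apollo vs Ember: Apollo wins 5–2.
  Citadel vs Beacon: Citadel wins 6–1.
  Citadel vs Lumen: Citadel wins 4–3.
  Citadel vs Ember: Citadel wins 6–1.
  Beacon vs Lumen: Lumen wins 4–3.
  Beacon vs Ember: Beacon wins 4–3.
  Lumen vs Ember: Lumen wins 4–3.
Copeland scores (wins − losses):
  Harbor: 1 − 4 = -3
  Apollo: 3 − 2 = 1
  Citadel: 5 − 0 = 5
  Beacon: 2 − 3 = -1
  Lumen: 4 − 1 = 3
  Ember: 0 − 5 = -5
Citadel has the best Copeland score.

Citadel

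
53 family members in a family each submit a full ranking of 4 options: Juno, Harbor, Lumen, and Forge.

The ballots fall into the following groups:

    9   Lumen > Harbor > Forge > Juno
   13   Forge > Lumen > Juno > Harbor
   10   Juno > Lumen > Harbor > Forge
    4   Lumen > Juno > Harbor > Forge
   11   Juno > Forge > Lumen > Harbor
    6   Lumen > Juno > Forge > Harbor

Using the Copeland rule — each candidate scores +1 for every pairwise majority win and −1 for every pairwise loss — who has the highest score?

Pairwise results:
  Juno vs Harbor: Juno wins 44–9.
  Juno vs Lumen: Lumen wins 32–21.
  Juno vs Forge: Juno wins 31–22.
  Harbor vs Lumen: Lumen wins 53–0.
  Harbor vs Forge: Forge wins 30–23.
  Lumen vs Forge: Lumen wins 29–24.
Copeland scores (wins − losses):
  Juno: 2 − 1 = 1
  Harbor: 0 − 3 = -3
  Lumen: 3 − 0 = 3
  Forge: 1 − 2 = -1
Lumen has the best Copeland score.

Lumen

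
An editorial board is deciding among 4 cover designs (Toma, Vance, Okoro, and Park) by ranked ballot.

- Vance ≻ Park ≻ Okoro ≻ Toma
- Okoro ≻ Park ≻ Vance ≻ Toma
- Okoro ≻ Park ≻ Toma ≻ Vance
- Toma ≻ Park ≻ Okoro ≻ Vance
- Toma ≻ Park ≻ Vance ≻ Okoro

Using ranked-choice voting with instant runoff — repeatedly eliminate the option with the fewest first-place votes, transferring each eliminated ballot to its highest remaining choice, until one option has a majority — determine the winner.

Round 1: Toma 2, Okoro 2, Vance 1, Park 0. Park has the fewest and is eliminated.
Round 2: Toma 2, Okoro 2, Vance 1. Vance has the fewest and is eliminated.
Round 3: Okoro 3, Toma 2. Okoro has a majority.

Okoro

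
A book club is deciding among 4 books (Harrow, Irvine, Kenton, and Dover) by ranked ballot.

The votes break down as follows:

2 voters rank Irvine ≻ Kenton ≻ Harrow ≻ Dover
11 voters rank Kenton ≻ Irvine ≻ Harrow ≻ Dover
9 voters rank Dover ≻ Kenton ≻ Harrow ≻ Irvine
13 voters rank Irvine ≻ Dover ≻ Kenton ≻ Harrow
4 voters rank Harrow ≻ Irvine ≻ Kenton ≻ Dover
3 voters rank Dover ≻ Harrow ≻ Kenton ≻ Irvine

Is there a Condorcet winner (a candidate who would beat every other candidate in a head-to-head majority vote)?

Head-to-head results (42 voters total):
Harrow vs Irvine: Irvine wins 26–16.
Harrow vs Kenton: Kenton wins 35–7.
Harrow vs Dover: Dover wins 25–17.
Irvine vs Kenton: Kenton wins 23–19.
Irvine vs Dover: Irvine wins 30–12.
Kenton vs Dover: Dover wins 25–17.
No candidate beats all others: Irvine beats Dover beats Kenton beats Irvine, a majority cycle.

No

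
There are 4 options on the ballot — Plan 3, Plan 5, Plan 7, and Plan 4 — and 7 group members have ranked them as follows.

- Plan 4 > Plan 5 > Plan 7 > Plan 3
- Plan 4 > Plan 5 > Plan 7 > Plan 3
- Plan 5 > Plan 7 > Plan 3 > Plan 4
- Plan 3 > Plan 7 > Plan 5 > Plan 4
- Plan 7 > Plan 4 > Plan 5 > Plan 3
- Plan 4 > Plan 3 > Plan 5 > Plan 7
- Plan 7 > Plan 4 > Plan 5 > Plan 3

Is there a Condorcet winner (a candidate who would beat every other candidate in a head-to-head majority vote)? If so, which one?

Head-to-head results (7 voters total):
Plan 3 vs Plan 5: Plan 5 wins 5–2.
Plan 3 vs Plan 7: Plan 7 wins 5–2.
Plan 3 vs Plan 4: Plan 4 wins 5–2.
Plan 5 vs Plan 7: Plan 5 wins 4–3.
Plan 5 vs Plan 4: Plan 4 wins 5–2.
Plan 7 vs Plan 4: Plan 7 wins 4–3.
No candidate beats all others: Plan 5 beats Plan 7 beats Plan 4 beats Plan 5, a majority cycle.

There is no Condorcet winner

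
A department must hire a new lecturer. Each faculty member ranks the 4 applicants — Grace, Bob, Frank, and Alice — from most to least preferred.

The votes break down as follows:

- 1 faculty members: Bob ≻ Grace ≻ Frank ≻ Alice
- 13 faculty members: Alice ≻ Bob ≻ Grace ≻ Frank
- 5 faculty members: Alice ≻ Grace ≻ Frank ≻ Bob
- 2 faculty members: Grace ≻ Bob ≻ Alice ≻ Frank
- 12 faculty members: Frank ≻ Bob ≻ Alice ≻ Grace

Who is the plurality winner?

First-place vote totals:
  Grace: 2
  Bob: 1
  Frank: 12
  Alice: 18
Alice has the most first-place votes.

Alice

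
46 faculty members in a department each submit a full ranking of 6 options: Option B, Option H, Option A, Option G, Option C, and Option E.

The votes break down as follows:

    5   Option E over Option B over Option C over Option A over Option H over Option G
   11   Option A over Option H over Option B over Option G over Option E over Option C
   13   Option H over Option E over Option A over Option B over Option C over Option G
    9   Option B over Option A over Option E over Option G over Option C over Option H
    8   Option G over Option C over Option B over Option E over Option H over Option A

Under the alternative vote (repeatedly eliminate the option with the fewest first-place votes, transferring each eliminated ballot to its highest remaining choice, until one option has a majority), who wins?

Round 1: Option H 13, Option A 11, Option B 9, Option G 8, Option E 5, Option C 0. Option C has the fewest and is eliminated.
Round 2: Option H 13, Option A 11, Option B 9, Option G 8, Option E 5. Option E has the fewest and is eliminated.
Round 3: Option B 14, Option H 13, Option A 11, Option G 8. Option G has the fewest and is eliminated.
Round 4: Option B 22, Option H 13, Option A 11. Option A has the fewest and is eliminated.
Round 5: Option H 24, Option B 22. Option H has a majority.

Option H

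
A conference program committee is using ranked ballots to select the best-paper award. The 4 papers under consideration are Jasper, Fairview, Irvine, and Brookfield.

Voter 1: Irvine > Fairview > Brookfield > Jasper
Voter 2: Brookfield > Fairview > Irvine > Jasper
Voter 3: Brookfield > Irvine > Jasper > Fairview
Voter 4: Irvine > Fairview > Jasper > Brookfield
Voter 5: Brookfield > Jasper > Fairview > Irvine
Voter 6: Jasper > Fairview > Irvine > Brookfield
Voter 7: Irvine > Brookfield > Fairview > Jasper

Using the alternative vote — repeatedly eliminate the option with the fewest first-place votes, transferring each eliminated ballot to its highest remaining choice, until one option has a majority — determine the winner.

Irvine

Round 1: Irvine 3, Brookfield 3, Jasper 1, Fairview 0. Fairview has the fewest and is eliminated.
Round 2: Irvine 3, Brookfield 3, Jasper 1. Jasper has the fewest and is eliminated.
Round 3: Irvine 4, Brookfield 3. Irvine has a majority.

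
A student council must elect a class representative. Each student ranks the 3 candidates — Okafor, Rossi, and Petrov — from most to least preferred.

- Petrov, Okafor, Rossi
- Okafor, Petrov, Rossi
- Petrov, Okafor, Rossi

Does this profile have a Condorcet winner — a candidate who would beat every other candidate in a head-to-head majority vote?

Head-to-head results (3 voters total):
Okafor vs Rossi: Okafor wins 3–0.
Okafor vs Petrov: Petrov wins 2–1.
Rossi vs Petrov: Petrov wins 3–0.
Petrov beats each rival — Okafor (2–1), Rossi (3–0) — so Petrov is the Condorcet winner.

Yes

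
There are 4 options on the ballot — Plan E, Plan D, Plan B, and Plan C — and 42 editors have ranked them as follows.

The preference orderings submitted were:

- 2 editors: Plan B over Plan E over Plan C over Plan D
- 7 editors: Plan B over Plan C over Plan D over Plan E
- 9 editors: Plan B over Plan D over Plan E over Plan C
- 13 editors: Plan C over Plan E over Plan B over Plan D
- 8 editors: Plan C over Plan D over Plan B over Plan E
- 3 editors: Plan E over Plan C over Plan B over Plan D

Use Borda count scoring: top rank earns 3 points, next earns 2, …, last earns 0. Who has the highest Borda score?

Borda scores:
  Plan E: 2·2 + 7·0 + 9·1 + 13·2 + 8·0 + 3·3 = 48
  Plan D: 2·0 + 7·1 + 9·2 + 13·0 + 8·2 + 3·0 = 41
  Plan B: 2·3 + 7·3 + 9·3 + 13·1 + 8·1 + 3·1 = 78
  Plan C: 2·1 + 7·2 + 9·0 + 13·3 + 8·3 + 3·2 = 85
Plan C has the highest total.

Plan C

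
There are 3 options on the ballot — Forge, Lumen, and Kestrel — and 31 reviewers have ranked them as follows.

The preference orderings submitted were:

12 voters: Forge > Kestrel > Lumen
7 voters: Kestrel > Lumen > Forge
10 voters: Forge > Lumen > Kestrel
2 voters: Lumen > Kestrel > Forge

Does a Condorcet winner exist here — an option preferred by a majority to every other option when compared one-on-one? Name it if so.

Forge

Head-to-head results (31 voters total):
Forge vs Lumen: Forge wins 22–9.
Forge vs Kestrel: Forge wins 22–9.
Lumen vs Kestrel: Kestrel wins 19–12.
Forge beats each rival — Lumen (22–9), Kestrel (22–9) — so Forge is the Condorcet winner.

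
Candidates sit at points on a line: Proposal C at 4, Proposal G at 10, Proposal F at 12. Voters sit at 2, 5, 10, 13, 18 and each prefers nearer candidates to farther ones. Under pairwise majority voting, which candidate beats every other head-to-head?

With single-peaked preferences on a line, the Condorcet winner is the candidate closest to the median voter.
The median voter (position 10) is closest to Proposal G at 10.
Check: Proposal G vs Proposal F — voters closer to Proposal G: 3 of 5.

Proposal G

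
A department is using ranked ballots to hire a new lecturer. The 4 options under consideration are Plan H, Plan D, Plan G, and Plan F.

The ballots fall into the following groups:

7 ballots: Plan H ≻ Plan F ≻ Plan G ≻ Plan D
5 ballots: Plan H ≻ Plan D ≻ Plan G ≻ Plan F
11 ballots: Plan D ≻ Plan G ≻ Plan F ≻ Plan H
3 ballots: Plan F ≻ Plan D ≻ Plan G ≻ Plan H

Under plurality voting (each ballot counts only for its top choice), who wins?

First-place vote totals:
  Plan H: 12
  Plan D: 11
  Plan G: 0
  Plan F: 3
Plan H has the most first-place votes.

Plan H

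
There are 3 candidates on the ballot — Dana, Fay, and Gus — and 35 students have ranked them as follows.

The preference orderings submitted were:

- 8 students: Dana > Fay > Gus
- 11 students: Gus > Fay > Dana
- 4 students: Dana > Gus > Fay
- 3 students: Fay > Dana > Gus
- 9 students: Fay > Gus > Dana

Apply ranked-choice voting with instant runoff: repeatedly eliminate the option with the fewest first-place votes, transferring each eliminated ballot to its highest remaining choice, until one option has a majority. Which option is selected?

Round 1: Dana 12, Fay 12, Gus 11. Gus has the fewest and is eliminated.
Round 2: Fay 23, Dana 12. Fay has a majority.

Fay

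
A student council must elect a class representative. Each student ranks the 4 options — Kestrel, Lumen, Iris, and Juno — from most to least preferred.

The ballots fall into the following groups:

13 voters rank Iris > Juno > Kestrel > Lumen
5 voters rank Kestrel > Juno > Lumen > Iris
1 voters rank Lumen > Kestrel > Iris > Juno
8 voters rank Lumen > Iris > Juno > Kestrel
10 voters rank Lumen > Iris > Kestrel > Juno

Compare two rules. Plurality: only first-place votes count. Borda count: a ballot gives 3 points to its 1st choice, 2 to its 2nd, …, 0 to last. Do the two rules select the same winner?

No

Plurality first-place counts: Kestrel 5, Lumen 19, Iris 13, Juno 0 → Lumen.
Borda totals: Kestrel 40, Lumen 62, Iris 76, Juno 44 → Iris.
The two rules disagree: plurality picks Lumen, Borda picks Iris.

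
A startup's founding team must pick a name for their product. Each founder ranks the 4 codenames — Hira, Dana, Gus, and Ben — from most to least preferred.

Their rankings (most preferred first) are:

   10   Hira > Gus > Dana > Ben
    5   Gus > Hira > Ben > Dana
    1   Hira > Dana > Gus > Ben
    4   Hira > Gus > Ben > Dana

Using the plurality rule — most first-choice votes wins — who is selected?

First-place vote totals:
  Hira: 15
  Dana: 0
  Gus: 5
  Ben: 0
Hira has the most first-place votes.

Hira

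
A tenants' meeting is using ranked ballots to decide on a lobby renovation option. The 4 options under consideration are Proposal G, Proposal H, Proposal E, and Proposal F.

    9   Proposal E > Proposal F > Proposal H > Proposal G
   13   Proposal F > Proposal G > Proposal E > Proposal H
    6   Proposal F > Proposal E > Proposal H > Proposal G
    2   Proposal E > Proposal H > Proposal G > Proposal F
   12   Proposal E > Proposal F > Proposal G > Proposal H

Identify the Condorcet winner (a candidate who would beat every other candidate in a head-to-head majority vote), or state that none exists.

Proposal E

Head-to-head results (42 voters total):
Proposal G vs Proposal H: Proposal G wins 25–17.
Proposal G vs Proposal E: Proposal E wins 29–13.
Proposal G vs Proposal F: Proposal F wins 40–2.
Proposal H vs Proposal E: Proposal E wins 42–0.
Proposal H vs Proposal F: Proposal F wins 40–2.
Proposal E vs Proposal F: Proposal E wins 23–19.
Proposal E beats each rival — Proposal G (29–13), Proposal H (42–0), Proposal F (23–19) — so Proposal E is the Condorcet winner.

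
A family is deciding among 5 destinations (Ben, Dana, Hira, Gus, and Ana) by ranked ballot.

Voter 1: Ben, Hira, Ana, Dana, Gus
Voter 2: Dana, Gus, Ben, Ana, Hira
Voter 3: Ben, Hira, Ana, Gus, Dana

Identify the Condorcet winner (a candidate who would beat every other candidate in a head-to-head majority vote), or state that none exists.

Head-to-head results (3 voters total):
Ben vs Dana: Ben wins 2–1.
Ben vs Hira: Ben wins 3–0.
Ben vs Gus: Ben wins 2–1.
Ben vs Ana: Ben wins 3–0.
Dana vs Hira: Hira wins 2–1.
Dana vs Gus: Dana wins 2–1.
Dana vs Ana: Ana wins 2–1.
Hira vs Gus: Hira wins 2–1.
Hira vs Ana: Hira wins 2–1.
Gus vs Ana: Ana wins 2–1.
Ben beats each rival — Dana (2–1), Hira (3–0), Gus (2–1), Ana (3–0) — so Ben is the Condorcet winner.

Ben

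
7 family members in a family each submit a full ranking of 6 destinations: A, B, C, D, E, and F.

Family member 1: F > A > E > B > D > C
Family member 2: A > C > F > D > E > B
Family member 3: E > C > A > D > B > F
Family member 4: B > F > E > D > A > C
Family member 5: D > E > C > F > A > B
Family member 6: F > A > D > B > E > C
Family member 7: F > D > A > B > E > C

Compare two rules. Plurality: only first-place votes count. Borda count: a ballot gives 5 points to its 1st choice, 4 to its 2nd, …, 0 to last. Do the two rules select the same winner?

Plurality first-place counts: A 1, B 1, C 0, D 1, E 1, F 3 → F.
Borda totals: A 21, B 12, C 11, D 19, E 18, F 24 → F.
The two rules agree on F.

Yes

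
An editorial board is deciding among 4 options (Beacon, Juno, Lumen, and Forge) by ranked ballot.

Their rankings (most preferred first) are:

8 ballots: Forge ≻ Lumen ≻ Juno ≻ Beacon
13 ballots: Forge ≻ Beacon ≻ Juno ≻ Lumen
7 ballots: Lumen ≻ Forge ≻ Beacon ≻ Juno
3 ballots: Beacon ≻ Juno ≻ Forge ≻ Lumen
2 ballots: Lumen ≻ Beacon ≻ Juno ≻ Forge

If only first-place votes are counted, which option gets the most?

Forge

First-place vote totals:
  Beacon: 3
  Juno: 0
  Lumen: 9
  Forge: 21
Forge has the most first-place votes.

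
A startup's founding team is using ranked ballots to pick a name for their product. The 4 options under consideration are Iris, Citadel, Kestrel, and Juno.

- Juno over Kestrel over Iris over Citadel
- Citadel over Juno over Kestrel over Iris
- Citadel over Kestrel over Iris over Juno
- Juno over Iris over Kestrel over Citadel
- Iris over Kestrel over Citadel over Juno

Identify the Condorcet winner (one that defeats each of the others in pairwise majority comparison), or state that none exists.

There is no Condorcet winner

Head-to-head results (5 voters total):
Iris vs Citadel: Iris wins 3–2.
Iris vs Kestrel: Kestrel wins 3–2.
Iris vs Juno: Juno wins 3–2.
Citadel vs Kestrel: Kestrel wins 3–2.
Citadel vs Juno: Citadel wins 3–2.
Kestrel vs Juno: Juno wins 3–2.
No candidate beats all others: Iris beats Citadel beats Juno beats Iris, a majority cycle.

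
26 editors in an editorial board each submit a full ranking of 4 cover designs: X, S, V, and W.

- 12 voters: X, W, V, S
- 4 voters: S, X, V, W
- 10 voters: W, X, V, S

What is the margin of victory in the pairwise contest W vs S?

18

Ballots ranking W above S: 12+10 = 22.
Ballots ranking S above W: 4.
W wins 22–4, a margin of 18.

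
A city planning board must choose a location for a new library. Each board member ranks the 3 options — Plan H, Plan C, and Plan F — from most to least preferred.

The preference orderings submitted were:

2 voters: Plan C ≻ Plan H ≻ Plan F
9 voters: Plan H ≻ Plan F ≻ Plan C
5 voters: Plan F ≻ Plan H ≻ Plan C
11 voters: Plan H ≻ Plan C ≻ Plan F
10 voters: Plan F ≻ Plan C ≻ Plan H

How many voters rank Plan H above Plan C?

Ballots ranking Plan H above Plan C: 9+5+11 = 25.
Ballots ranking Plan C above Plan H: 2+10 = 12.
So 25 of 37 voters prefer Plan H to Plan C.

25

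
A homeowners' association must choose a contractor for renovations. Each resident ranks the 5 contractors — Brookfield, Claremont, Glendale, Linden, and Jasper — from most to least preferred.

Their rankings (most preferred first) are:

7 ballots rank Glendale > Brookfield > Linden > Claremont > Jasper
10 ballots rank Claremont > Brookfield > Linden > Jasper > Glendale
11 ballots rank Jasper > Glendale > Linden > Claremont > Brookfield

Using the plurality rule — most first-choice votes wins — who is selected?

First-place vote totals:
  Brookfield: 0
  Claremont: 10
  Glendale: 7
  Linden: 0
  Jasper: 11
Jasper has the most first-place votes.

Jasper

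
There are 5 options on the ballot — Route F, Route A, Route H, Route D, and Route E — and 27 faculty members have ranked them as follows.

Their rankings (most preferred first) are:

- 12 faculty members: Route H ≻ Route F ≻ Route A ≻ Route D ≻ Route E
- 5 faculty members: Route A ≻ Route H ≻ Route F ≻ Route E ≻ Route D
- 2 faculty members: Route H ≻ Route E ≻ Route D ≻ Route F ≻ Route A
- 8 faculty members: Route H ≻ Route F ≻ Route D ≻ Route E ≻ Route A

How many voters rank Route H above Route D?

27

Ballots ranking Route H above Route D: 12+5+2+8 = 27.
Ballots ranking Route D above Route H: 0.
So 27 of 27 voters prefer Route H to Route D.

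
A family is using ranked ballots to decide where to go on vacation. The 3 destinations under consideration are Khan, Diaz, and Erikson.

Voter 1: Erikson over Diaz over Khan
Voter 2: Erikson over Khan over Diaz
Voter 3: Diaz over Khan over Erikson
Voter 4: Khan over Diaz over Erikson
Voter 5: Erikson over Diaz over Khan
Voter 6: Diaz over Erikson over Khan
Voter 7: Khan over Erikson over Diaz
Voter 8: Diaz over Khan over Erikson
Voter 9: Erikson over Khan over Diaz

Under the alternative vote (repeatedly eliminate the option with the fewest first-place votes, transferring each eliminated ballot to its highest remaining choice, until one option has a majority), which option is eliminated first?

Round 1: Erikson 4, Diaz 3, Khan 2. Khan has the fewest and is eliminated.
Round 2: Erikson 5, Diaz 4. Erikson has a majority.

Khan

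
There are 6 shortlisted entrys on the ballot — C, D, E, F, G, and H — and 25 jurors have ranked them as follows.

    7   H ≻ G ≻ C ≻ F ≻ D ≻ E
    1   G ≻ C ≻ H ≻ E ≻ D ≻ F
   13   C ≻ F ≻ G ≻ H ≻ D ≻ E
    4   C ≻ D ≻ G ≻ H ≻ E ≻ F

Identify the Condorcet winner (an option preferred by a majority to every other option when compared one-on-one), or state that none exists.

Head-to-head results (25 voters total):
C vs D: C wins 25–0.
C vs E: C wins 25–0.
C vs F: C wins 25–0.
C vs G: C wins 17–8.
C vs H: C wins 18–7.
D vs E: D wins 24–1.
D vs F: F wins 20–5.
D vs G: G wins 21–4.
D vs H: H wins 21–4.
E vs F: F wins 20–5.
E vs G: G wins 25–0.
E vs H: H wins 25–0.
F vs G: F wins 13–12.
F vs H: F wins 13–12.
G vs H: G wins 18–7.
C beats each rival — D (25–0), E (25–0), F (25–0), G (17–8), H (18–7) — so C is the Condorcet winner.

C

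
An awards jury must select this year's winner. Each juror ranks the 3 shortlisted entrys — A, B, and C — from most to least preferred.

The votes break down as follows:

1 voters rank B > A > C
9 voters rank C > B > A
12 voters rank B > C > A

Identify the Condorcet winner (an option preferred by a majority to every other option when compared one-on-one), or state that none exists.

B

Head-to-head results (22 voters total):
A vs B: B wins 22–0.
A vs C: C wins 21–1.
B vs C: B wins 13–9.
B beats each rival — A (22–0), C (13–9) — so B is the Condorcet winner.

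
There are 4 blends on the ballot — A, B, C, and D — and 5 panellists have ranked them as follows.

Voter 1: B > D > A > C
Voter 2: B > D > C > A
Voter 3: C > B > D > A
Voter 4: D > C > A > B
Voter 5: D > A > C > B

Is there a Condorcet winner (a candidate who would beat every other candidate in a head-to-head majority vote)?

No

Head-to-head results (5 voters total):
A vs B: B wins 3–2.
A vs C: C wins 3–2.
A vs D: D wins 5–0.
B vs C: C wins 3–2.
B vs D: B wins 3–2.
C vs D: D wins 4–1.
No candidate beats all others: B beats D beats C beats B, a majority cycle.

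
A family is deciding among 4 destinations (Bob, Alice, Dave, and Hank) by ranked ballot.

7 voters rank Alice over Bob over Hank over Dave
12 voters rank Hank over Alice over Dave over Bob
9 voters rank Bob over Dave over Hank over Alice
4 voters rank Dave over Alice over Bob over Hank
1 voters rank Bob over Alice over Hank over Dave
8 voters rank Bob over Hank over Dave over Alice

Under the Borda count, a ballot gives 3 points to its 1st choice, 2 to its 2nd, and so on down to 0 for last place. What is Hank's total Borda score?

Borda scores:
  Bob: 7·2 + 12·0 + 9·3 + 4·1 + 3 + 8·3 = 72
  Alice: 7·3 + 12·2 + 9·0 + 4·2 + 2 + 8·0 = 55
  Dave: 7·0 + 12·1 + 9·2 + 4·3 + 0 + 8·1 = 50
  Hank: 7·1 + 12·3 + 9·1 + 4·0 + 1 + 8·2 = 69

69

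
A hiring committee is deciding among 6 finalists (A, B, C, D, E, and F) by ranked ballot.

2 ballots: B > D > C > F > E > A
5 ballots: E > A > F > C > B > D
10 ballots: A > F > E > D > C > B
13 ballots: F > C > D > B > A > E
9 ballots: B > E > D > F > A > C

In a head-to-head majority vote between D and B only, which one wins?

D

Ballots ranking D above B: 10+13 = 23.
Ballots ranking B above D: 2+5+9 = 16.
D wins the head-to-head, 23–16.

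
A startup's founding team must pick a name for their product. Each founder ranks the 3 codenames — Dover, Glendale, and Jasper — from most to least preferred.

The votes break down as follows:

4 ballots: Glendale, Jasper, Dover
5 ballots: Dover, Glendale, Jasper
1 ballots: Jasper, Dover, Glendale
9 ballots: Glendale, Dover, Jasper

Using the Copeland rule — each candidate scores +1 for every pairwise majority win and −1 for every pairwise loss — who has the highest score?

Pairwise results:
  Dover vs Glendale: Glendale wins 13–6.
  Dover vs Jasper: Dover wins 14–5.
  Glendale vs Jasper: Glendale wins 18–1.
Copeland scores (wins − losses):
  Dover: 1 − 1 = 0
  Glendale: 2 − 0 = 2
  Jasper: 0 − 2 = -2
Glendale has the best Copeland score.

Glendale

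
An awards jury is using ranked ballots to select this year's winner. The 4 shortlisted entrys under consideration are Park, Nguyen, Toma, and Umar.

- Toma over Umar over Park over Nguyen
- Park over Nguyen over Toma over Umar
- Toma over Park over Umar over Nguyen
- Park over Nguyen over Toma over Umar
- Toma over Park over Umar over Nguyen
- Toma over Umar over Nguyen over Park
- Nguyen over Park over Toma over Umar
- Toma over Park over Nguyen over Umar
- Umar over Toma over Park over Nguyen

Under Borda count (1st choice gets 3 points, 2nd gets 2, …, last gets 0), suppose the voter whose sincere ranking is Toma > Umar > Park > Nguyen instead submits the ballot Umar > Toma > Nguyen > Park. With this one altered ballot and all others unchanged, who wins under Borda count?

Toma

Borda totals with the altered ballot: Park 15, Nguyen 10, Toma 19, Umar 10.
The winner is unchanged: still Toma.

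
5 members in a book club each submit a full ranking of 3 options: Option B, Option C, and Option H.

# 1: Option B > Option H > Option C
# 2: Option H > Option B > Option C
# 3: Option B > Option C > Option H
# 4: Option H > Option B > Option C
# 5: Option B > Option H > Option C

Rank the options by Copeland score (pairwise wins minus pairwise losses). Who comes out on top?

Pairwise results:
  Option B vs Option C: Option B wins 5–0.
  Option B vs Option H: Option B wins 3–2.
  Option C vs Option H: Option H wins 4–1.
Copeland scores (wins − losses):
  Option B: 2 − 0 = 2
  Option C: 0 − 2 = -2
  Option H: 1 − 1 = 0
Option B has the best Copeland score.

Option B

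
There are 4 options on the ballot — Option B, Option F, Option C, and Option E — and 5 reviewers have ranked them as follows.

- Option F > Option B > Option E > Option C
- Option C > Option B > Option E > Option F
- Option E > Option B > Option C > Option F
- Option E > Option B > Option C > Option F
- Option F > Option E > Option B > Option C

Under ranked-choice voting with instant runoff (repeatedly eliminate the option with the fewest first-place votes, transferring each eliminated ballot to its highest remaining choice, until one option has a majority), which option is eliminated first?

Option B

Round 1: Option F 2, Option E 2, Option C 1, Option B 0. Option B has the fewest and is eliminated.
Round 2: Option F 2, Option E 2, Option C 1. Option C has the fewest and is eliminated.
Round 3: Option E 3, Option F 2. Option E has a majority.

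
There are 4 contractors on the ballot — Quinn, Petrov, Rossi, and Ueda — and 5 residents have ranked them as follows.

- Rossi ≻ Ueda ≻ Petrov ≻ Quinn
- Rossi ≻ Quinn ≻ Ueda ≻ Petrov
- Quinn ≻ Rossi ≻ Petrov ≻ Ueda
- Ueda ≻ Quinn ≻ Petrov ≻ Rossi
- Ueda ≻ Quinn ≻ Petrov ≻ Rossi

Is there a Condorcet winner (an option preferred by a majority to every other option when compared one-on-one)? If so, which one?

None — there is no Condorcet winner

Head-to-head results (5 voters total):
Quinn vs Petrov: Quinn wins 4–1.
Quinn vs Rossi: Quinn wins 3–2.
Quinn vs Ueda: Ueda wins 3–2.
Petrov vs Rossi: Rossi wins 3–2.
Petrov vs Ueda: Ueda wins 4–1.
Rossi vs Ueda: Rossi wins 3–2.
No candidate beats all others: Quinn beats Rossi beats Ueda beats Quinn, a majority cycle.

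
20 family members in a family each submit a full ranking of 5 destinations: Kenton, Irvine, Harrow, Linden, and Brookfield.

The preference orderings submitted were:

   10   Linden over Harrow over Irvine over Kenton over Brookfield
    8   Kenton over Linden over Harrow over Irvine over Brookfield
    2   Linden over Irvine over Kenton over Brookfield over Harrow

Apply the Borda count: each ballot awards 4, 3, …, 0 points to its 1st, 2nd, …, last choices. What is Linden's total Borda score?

Borda scores:
  Kenton: 10·1 + 8·4 + 2·2 = 46
  Irvine: 10·2 + 8·1 + 2·3 = 34
  Harrow: 10·3 + 8·2 + 2·0 = 46
  Linden: 10·4 + 8·3 + 2·4 = 72
  Brookfield: 10·0 + 8·0 + 2·1 = 2

72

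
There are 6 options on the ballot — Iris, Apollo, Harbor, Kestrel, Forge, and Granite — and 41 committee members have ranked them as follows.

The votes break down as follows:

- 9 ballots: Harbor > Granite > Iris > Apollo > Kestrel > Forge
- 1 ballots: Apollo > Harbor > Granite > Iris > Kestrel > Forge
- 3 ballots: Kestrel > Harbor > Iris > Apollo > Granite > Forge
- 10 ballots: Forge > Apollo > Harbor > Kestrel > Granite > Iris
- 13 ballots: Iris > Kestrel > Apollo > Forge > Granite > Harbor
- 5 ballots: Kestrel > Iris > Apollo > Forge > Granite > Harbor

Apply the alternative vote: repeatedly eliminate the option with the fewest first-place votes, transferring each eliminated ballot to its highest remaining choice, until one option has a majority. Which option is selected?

Round 1: Iris 13, Forge 10, Harbor 9, Kestrel 8, Apollo 1, Granite 0. Granite has the fewest and is eliminated.
Round 2: Iris 13, Forge 10, Harbor 9, Kestrel 8, Apollo 1. Apollo has the fewest and is eliminated.
Round 3: Iris 13, Harbor 10, Forge 10, Kestrel 8. Kestrel has the fewest and is eliminated.
Round 4: Iris 18, Harbor 13, Forge 10. Forge has the fewest and is eliminated.
Round 5: Harbor 23, Iris 18. Harbor has a majority.

Harbor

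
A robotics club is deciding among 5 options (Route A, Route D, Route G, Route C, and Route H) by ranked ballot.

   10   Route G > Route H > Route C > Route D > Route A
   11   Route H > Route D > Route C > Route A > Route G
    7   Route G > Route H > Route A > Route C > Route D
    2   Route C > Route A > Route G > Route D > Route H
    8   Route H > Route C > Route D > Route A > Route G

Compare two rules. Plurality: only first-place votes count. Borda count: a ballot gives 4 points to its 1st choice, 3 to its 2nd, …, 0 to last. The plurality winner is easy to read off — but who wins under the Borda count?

Plurality first-place counts: Route A 0, Route D 0, Route G 17, Route C 2, Route H 19 → Route H.
Borda totals: Route A 39, Route D 61, Route G 72, Route C 81, Route H 127 → Route H.

Route H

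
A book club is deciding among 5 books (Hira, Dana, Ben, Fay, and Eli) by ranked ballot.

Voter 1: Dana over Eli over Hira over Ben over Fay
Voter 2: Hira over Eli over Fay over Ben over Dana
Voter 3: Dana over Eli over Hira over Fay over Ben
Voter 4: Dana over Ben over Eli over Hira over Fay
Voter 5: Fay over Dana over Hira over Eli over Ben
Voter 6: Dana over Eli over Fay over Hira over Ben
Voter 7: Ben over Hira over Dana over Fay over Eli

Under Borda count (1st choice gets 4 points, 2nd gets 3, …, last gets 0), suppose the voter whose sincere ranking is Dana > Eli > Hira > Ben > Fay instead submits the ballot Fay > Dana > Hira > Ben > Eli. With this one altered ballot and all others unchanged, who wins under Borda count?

Dana

Borda totals with the altered ballot: Hira 15, Dana 20, Ben 9, Fay 14, Eli 12.
The winner is unchanged: still Dana.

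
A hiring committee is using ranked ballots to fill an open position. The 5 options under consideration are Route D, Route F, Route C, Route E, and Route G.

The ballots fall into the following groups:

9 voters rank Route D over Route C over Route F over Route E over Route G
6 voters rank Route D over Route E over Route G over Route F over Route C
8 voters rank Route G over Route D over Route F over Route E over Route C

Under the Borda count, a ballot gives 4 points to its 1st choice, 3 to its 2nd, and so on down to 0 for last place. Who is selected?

Borda scores:
  Route D: 9·4 + 6·4 + 8·3 = 84
  Route F: 9·2 + 6·1 + 8·2 = 40
  Route C: 9·3 + 6·0 + 8·0 = 27
  Route E: 9·1 + 6·3 + 8·1 = 35
  Route G: 9·0 + 6·2 + 8·4 = 44
Route D has the highest total.

Route D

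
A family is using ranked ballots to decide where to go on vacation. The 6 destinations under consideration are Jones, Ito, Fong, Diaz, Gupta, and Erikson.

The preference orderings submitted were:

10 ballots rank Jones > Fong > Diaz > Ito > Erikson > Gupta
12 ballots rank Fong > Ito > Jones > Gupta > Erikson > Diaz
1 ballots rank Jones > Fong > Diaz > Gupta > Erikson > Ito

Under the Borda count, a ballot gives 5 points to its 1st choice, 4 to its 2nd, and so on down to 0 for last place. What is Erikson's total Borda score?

Borda scores:
  Jones: 10·5 + 12·3 + 5 = 91
  Ito: 10·2 + 12·4 + 0 = 68
  Fong: 10·4 + 12·5 + 4 = 104
  Diaz: 10·3 + 12·0 + 3 = 33
  Gupta: 10·0 + 12·2 + 2 = 26
  Erikson: 10·1 + 12·1 + 1 = 23

23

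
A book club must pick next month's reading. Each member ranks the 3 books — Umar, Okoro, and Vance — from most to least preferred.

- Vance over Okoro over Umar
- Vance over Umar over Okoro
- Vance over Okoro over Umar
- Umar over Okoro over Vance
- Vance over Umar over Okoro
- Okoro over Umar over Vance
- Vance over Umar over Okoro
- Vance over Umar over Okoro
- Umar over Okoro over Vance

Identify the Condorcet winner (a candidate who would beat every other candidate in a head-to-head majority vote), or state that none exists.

Head-to-head results (9 voters total):
Umar vs Okoro: Umar wins 6–3.
Umar vs Vance: Vance wins 6–3.
Okoro vs Vance: Vance wins 6–3.
Vance beats each rival — Umar (6–3), Okoro (6–3) — so Vance is the Condorcet winner.

Vance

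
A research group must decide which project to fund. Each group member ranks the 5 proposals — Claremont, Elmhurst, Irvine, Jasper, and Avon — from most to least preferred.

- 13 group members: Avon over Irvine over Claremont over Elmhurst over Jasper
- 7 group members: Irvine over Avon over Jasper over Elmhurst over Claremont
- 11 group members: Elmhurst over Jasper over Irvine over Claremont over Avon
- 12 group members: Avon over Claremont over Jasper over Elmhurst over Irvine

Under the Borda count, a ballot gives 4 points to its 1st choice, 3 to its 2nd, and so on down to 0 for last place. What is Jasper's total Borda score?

71

Borda scores:
  Claremont: 13·2 + 7·0 + 11·1 + 12·3 = 73
  Elmhurst: 13·1 + 7·1 + 11·4 + 12·1 = 76
  Irvine: 13·3 + 7·4 + 11·2 + 12·0 = 89
  Jasper: 13·0 + 7·2 + 11·3 + 12·2 = 71
  Avon: 13·4 + 7·3 + 11·0 + 12·4 = 121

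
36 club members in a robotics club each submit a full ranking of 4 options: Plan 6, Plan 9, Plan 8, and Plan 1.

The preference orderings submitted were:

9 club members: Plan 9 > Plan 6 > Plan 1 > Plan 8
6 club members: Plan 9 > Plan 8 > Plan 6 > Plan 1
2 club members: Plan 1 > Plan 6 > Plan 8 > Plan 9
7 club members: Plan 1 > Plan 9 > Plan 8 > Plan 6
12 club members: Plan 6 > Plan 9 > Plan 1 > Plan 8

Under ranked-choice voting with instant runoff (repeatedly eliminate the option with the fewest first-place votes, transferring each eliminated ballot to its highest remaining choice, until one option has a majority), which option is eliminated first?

Plan 8

Round 1: Plan 9 15, Plan 6 12, Plan 1 9, Plan 8 0. Plan 8 has the fewest and is eliminated.
Round 2: Plan 9 15, Plan 6 12, Plan 1 9. Plan 1 has the fewest and is eliminated.
Round 3: Plan 9 22, Plan 6 14. Plan 9 has a majority.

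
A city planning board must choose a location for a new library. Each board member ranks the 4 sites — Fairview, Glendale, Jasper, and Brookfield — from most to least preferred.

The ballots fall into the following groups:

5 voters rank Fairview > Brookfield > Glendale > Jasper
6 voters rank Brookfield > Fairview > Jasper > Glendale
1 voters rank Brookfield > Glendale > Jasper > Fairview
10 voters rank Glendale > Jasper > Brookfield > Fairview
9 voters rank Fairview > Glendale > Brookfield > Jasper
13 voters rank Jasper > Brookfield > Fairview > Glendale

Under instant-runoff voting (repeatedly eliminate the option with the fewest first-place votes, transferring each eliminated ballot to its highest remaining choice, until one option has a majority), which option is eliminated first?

Round 1: Fairview 14, Jasper 13, Glendale 10, Brookfield 7. Brookfield has the fewest and is eliminated.
Round 2: Fairview 20, Jasper 13, Glendale 11. Glendale has the fewest and is eliminated.
Round 3: Jasper 24, Fairview 20. Jasper has a majority.

Brookfield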